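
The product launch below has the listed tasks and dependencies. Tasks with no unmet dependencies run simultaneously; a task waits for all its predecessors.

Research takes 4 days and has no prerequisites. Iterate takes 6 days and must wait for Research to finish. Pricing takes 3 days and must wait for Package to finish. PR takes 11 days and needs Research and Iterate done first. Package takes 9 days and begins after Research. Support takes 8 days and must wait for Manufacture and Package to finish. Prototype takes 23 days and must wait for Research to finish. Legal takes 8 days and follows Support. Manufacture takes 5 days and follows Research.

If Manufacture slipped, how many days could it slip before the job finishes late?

The longest chain is Research→Package→Support→Legal = 4+9+8+8 = 29; overall finish 29 days.
Longest path through Manufacture: 25 days (earliest finish 9, latest finish 13).
Float = 29 − 25 = 4.

4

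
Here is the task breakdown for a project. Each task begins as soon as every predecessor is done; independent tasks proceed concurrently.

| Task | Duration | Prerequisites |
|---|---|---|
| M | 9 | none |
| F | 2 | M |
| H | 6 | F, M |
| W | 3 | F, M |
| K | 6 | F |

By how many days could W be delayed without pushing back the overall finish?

The longest chain is M→F→K = 9+2+6 = 17; overall finish 17 days.
Longest path through W: 14 days (earliest finish 14, latest finish 17).
Slack of W = 14 − 11 = 3 days.

3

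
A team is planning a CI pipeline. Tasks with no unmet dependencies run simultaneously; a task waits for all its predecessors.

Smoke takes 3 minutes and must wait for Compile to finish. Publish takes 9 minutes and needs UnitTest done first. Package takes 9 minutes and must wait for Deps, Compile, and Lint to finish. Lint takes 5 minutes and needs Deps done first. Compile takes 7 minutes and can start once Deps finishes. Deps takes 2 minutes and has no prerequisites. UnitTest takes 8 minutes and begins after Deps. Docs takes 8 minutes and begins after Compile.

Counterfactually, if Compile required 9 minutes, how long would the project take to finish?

20

As given, the longest chain is Deps→UnitTest→Publish = 2+8+9 = 19, so the finish is 19 minutes.
The longest path through Compile is only 18 minutes, so Compile has float 1.
The binding chain switches to Deps→Compile→Package = 2+9+9 = 20; finish 20 minutes.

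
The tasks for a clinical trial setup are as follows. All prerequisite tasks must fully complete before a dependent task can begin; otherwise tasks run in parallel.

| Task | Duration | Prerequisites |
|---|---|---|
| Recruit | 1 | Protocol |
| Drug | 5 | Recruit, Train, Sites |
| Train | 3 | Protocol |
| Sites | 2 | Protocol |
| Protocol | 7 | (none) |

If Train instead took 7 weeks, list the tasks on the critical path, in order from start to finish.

Critical path before the change: Protocol→Train→Drug = 7+3+5 = 15 giving 15 weeks.
Since Train is critical, the +4 change carries straight to that chain (now 19 weeks).
The critical path is still Protocol→Train→Drug; finish is now 19 weeks.

Protocol, Train, Drug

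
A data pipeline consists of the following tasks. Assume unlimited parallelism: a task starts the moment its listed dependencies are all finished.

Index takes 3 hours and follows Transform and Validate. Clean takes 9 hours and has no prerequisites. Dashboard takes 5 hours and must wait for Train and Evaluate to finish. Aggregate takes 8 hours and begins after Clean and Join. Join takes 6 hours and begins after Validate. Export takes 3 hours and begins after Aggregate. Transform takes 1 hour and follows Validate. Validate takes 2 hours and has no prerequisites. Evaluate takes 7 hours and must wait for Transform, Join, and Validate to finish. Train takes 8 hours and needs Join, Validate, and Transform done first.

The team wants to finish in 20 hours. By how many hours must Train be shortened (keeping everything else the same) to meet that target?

1

Current finish: 21 hours; target: 20.
Train is on every critical path, so each hour cut from Train cuts the finish by one (this holds down to a finish of 20).
Need 21 − 20 = 1 hour off Train → Train becomes 7 hours, finish becomes 20.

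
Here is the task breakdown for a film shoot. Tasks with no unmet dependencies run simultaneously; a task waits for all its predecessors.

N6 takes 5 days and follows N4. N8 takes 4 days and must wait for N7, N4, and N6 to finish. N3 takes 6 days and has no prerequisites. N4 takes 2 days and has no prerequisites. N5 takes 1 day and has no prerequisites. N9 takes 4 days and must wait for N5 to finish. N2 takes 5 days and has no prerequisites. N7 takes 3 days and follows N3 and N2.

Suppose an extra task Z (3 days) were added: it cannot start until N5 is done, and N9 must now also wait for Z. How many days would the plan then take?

Originally the plan takes 13 days.
With Z inserted, N9 now waits for max(N5, Z).
New critical path: N3→N7→N8 = 6+3+4 = 13 ⇒ 13 days.

13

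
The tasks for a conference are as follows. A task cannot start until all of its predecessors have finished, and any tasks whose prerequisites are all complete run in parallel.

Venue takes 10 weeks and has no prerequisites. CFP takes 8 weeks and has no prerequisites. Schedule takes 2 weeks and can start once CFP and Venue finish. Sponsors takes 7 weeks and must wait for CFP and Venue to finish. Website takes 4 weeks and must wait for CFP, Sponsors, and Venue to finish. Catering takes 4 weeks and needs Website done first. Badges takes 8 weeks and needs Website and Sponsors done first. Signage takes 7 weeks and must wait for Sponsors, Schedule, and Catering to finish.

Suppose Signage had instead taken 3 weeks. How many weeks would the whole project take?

Baseline: Venue→Sponsors→Website→Catering→Signage = 10+7+4+4+7 = 32 → 32 weeks.
Signage lies on that path, so at 3 weeks the path becomes 28 weeks.
New critical path: Venue→Sponsors→Website→Badges = 10+7+4+8 = 29 ⇒ 29 weeks.

29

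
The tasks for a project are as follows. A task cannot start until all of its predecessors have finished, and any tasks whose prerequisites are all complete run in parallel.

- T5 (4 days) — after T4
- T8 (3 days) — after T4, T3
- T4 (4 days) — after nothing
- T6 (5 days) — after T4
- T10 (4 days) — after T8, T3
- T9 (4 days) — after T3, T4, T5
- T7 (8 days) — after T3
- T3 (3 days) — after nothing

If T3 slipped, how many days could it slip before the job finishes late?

Critical path: T4→T5→T9 = 4+4+4 = 12, so the finish is 12 days.
Longest path through T3: 11 days (earliest finish 3, latest finish 4).
Slack of T3 = 1 − 0 = 1 day.

1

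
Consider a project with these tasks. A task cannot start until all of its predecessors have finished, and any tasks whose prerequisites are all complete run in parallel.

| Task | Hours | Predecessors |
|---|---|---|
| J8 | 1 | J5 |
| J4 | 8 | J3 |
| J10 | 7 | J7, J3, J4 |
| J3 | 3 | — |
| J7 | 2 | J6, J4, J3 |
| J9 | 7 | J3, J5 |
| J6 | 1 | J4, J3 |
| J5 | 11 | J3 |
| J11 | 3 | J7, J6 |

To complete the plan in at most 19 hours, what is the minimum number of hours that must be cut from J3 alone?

Current finish: 21 hours; target: 19.
J3 is on every critical path, so each hour cut from J3 cuts the finish by one (this holds down to a finish of 19).
Need 21 − 19 = 2 hours off J3 → J3 becomes 1 hour, finish becomes 19.

2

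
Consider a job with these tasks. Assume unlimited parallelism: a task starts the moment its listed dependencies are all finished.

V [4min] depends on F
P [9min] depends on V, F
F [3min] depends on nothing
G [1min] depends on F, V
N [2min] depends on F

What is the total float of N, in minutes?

F→V→P = 3+4+9 = 16 sets the makespan at 16 minutes.
N finishes as early as 5 and must finish by 16.
Float = 16 − 5 = 11.

11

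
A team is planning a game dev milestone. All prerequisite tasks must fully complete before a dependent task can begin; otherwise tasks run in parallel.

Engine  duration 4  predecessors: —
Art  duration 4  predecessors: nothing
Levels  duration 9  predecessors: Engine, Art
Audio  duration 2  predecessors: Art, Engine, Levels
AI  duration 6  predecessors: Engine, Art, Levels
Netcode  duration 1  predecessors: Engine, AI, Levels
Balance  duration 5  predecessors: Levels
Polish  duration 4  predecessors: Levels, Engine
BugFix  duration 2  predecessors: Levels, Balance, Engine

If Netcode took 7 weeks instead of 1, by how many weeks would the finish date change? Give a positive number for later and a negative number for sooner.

As given, the longest chain is Engine→Levels→AI→Netcode = 4+9+6+1 = 20, so the finish is 20 weeks.
Netcode is on the critical path; changing it to 7 makes that path 26 weeks.
No other chain overtakes it, so the finish is 26 weeks.
Change in finish: 26 − 20 = +6 weeks.

6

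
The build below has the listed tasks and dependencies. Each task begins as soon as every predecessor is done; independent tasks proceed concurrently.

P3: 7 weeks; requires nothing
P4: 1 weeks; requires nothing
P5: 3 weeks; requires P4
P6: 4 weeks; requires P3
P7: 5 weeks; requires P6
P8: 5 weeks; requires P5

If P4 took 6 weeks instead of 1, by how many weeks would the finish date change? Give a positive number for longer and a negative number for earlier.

As given, the longest chain is P3→P6→P7 = 7+4+5 = 16, so the finish is 16 weeks.
P4 has 7 weeks of float (longest path through it is 9).
The critical path is still P3→P6→P7; finish is now 16 weeks.
Change in finish: 16 − 16 = +0 weeks.

0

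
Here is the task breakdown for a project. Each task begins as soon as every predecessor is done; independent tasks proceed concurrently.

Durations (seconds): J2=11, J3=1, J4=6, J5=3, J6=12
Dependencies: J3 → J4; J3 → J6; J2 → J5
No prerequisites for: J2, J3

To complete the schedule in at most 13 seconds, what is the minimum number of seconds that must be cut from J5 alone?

1

Current finish: 14 seconds; target: 13.
J5 is on every critical path, so each second cut from J5 cuts the finish by one (this holds down to a finish of 13).
Need 14 − 13 = 1 second off J5 → J5 becomes 2 seconds, finish becomes 13.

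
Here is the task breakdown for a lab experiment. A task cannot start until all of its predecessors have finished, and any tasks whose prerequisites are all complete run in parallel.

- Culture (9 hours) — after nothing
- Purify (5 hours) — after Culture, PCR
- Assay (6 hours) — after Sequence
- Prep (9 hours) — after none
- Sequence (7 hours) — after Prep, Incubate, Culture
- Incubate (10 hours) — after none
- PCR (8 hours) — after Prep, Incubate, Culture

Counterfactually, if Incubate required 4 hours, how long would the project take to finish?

As given, the longest chain is Incubate→PCR→Purify = 10+8+5 = 23, so the finish is 23 hours.
Since Incubate is critical, the -6 change carries straight to that chain (now 17 hours).
The binding chain switches to Prep→PCR→Purify = 9+8+5 = 22; finish 22 hours.

22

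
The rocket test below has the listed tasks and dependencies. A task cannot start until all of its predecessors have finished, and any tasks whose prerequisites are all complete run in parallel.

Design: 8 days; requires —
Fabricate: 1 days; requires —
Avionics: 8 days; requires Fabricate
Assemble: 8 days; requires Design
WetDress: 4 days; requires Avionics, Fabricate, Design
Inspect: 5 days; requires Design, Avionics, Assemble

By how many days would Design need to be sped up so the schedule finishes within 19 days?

2

Current finish: 21 days; target: 19.
Design is on every critical path, so each day cut from Design cuts the finish by one (this holds down to a finish of 14).
Need 21 − 19 = 2 days off Design → Design becomes 6 days, finish becomes 19.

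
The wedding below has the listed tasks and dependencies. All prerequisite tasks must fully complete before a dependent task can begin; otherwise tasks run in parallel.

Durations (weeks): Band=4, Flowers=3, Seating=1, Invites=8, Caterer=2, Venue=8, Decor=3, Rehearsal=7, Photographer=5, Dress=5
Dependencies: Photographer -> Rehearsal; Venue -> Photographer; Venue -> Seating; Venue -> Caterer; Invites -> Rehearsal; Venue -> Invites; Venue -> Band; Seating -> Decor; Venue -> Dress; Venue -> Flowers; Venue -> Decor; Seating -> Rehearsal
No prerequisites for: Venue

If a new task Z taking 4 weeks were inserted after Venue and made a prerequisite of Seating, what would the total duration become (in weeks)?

Originally the wedding takes 23 weeks.
With Z inserted, Seating now waits for max(Venue, Z).
New critical path: Venue→Invites→Rehearsal = 8+8+7 = 23 ⇒ 23 weeks.

23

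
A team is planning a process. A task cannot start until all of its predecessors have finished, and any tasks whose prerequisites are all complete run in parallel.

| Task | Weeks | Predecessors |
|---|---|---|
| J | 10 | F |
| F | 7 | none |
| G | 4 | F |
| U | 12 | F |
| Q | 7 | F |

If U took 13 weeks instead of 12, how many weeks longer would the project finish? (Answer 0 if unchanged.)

As given, the longest chain is F→U = 7+12 = 19, so the finish is 19 weeks.
U lies on that path, so at 13 weeks the path becomes 20 weeks.
That remains the longest chain; total 20 weeks.
Change in finish: 20 − 19 = +1 weeks.

1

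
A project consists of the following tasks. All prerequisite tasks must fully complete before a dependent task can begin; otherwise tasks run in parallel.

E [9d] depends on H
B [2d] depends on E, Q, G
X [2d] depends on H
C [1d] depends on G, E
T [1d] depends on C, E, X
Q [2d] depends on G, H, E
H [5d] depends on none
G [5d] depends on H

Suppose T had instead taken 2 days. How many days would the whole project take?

Baseline: H→E→Q→B = 5+9+2+2 = 18 → 18 days.
T has 2 days of float (longest path through it is 16).
The critical path is still H→E→Q→B; finish is now 18 days.

18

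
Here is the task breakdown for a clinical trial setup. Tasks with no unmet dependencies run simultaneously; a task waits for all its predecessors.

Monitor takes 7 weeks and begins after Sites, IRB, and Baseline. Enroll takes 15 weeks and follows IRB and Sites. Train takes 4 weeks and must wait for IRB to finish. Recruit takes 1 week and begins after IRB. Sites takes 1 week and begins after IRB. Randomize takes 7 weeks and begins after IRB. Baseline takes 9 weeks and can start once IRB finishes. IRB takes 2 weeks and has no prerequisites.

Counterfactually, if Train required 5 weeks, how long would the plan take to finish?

As given, the longest chain is IRB→Sites→Enroll = 2+1+15 = 18, so the finish is 18 weeks.
Train has 12 weeks of float (longest path through it is 6).
No other chain overtakes it, so the finish is 18 weeks.

18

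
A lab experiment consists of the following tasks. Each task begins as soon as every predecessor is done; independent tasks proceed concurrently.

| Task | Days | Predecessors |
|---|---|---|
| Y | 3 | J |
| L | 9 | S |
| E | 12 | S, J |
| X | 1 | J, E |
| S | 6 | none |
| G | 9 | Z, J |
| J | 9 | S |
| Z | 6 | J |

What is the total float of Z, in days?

0

Critical path: S→J→Z→G = 6+9+6+9 = 30, so the finish is 30 days.
The longest chain containing Z totals 30 days.
Slack of Z = 15 − 15 = 0 days.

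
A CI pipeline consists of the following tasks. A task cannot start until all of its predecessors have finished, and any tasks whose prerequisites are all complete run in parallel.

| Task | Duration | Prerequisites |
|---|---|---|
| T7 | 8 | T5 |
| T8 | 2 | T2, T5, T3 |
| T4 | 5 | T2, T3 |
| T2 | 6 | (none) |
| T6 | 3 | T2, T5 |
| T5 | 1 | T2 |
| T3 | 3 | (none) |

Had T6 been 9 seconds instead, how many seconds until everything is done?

16

Baseline: T2→T5→T7 = 6+1+8 = 15 → 15 seconds.
T6 is off the critical path — its longest chain is 10 seconds, giving 5 of slack.
The binding chain switches to T2→T5→T6 = 6+1+9 = 16; finish 16 seconds.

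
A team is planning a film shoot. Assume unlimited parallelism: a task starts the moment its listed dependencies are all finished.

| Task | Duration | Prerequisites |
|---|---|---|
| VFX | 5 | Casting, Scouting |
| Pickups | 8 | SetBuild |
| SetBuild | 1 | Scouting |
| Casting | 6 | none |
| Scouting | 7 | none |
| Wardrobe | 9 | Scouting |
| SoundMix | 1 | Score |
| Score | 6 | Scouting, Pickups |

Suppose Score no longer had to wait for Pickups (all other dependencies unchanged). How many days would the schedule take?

Original critical path: Scouting→SetBuild→Pickups→Score→SoundMix = 7+1+8+6+1 = 23 ⇒ 23 days.
Without Pickups→Score, Score's earliest start moves from 16 to 7.
New critical path: Scouting→SetBuild→Pickups = 7+1+8 = 16 ⇒ 16 days.

16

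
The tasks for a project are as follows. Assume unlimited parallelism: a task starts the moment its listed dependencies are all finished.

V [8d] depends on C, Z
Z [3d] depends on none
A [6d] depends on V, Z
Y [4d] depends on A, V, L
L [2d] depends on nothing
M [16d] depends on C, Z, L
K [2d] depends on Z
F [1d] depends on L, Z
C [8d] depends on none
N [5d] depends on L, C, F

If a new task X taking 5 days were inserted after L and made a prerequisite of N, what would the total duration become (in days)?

26

Originally the project takes 26 days.
With X inserted, N now waits for max(L, C, F, X).
New critical path: C→V→A→Y = 8+8+6+4 = 26 ⇒ 26 days.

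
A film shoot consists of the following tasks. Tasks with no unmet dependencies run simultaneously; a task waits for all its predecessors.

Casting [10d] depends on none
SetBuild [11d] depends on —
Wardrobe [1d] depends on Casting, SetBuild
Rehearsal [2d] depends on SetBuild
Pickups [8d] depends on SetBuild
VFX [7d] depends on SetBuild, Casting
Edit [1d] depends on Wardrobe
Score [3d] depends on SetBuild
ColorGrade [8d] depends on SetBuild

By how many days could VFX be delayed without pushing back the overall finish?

SetBuild→Pickups = 11+8 = 19 sets the makespan at 19 days.
VFX finishes as early as 18 and must finish by 19.
So VFX can slip 19 − 18 = 1 day.

1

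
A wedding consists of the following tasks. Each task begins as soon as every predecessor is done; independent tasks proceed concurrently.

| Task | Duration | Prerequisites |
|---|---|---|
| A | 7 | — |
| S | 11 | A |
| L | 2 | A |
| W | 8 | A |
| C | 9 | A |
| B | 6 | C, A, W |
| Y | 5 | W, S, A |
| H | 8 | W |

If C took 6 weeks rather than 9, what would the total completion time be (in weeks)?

Actual critical path: A→S→Y = 7+11+5 = 23 ⇒ 23 weeks.
C has 1 week of float (longest path through it is 22).
No other chain overtakes it, so the finish is 23 weeks.

23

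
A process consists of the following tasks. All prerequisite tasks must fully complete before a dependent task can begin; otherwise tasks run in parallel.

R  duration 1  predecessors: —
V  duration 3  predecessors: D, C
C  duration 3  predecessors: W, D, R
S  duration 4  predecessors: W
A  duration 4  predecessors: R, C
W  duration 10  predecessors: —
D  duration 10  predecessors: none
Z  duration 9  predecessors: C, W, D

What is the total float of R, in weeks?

9

W→C→Z = 10+3+9 = 22 sets the makespan at 22 weeks.
R finishes as early as 1 and must finish by 10.
Float = 22 − 13 = 9.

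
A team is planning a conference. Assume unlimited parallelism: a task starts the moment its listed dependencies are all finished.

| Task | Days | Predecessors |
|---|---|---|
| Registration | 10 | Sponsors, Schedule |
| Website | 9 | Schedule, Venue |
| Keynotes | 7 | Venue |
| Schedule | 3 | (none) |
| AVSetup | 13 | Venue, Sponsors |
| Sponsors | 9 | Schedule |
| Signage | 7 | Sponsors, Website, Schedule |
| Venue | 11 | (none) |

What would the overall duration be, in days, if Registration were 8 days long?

27

As given, the longest chain is Venue→Website→Signage = 11+9+7 = 27, so the finish is 27 days.
Registration has 5 days of float (longest path through it is 22).
No other chain overtakes it, so the finish is 27 days.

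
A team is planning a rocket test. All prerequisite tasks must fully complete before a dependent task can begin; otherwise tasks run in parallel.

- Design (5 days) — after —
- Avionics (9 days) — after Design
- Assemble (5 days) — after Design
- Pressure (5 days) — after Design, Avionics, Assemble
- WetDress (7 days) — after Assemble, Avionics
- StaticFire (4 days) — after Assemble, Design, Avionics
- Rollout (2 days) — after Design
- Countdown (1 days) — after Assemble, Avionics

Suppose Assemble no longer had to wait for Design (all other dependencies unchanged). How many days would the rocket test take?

Original critical path: Design→Avionics→WetDress = 5+9+7 = 21 ⇒ 21 days.
Without Design→Assemble, Assemble's earliest start moves from 5 to 0.
The longest chain is now Design→Avionics→WetDress = 5+9+7 = 21, so the rocket test takes 21 days.

21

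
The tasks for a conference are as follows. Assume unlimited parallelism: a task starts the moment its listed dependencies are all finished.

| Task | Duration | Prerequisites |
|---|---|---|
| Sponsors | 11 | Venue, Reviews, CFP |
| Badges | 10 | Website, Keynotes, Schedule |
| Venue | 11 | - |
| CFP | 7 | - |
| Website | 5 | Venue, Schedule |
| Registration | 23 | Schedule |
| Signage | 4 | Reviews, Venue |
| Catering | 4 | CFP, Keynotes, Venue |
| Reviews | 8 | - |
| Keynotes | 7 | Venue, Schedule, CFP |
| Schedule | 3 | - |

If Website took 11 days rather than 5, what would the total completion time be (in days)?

32

Actual critical path: Venue→Keynotes→Badges = 11+7+10 = 28 ⇒ 28 days.
Website is off the critical path — its longest chain is 26 days, giving 2 of slack.
The binding chain switches to Venue→Website→Badges = 11+11+10 = 32; finish 32 days.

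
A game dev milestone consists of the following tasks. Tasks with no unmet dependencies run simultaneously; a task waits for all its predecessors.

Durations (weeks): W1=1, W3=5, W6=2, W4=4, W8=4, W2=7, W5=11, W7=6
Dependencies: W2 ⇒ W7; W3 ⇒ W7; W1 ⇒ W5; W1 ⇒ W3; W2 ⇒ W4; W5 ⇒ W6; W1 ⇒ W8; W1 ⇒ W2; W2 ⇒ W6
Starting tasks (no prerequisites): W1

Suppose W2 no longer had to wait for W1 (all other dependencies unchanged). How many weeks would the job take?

14

With the dependency in place, W1→W2→W7 = 1+7+6 = 14 sets the finish at 14 weeks.
Without W1→W2, W2's earliest start moves from 1 to 0.
New critical path: W1→W5→W6 = 1+11+2 = 14 ⇒ 14 weeks.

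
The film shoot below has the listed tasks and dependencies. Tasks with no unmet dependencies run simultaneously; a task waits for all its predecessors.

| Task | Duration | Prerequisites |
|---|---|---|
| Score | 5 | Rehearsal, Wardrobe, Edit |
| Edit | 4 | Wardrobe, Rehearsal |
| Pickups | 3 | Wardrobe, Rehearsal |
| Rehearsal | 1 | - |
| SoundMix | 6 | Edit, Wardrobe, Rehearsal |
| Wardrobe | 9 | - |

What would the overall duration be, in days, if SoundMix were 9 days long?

22

As given, the longest chain is Wardrobe→Edit→SoundMix = 9+4+6 = 19, so the finish is 19 days.
Since SoundMix is critical, the +3 change carries straight to that chain (now 22 days).
That remains the longest chain; total 22 days.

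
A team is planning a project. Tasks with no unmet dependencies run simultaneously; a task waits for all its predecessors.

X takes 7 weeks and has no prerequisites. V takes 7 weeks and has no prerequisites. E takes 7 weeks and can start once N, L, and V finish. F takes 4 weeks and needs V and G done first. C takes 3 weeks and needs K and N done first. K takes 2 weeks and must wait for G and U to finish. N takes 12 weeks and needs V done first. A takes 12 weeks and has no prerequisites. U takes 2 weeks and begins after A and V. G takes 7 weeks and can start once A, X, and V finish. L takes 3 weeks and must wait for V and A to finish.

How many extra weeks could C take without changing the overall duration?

2

V→N→E = 7+12+7 = 26 sets the makespan at 26 weeks.
The longest chain containing C totals 24 weeks.
So C can slip 26 − 24 = 2 weeks.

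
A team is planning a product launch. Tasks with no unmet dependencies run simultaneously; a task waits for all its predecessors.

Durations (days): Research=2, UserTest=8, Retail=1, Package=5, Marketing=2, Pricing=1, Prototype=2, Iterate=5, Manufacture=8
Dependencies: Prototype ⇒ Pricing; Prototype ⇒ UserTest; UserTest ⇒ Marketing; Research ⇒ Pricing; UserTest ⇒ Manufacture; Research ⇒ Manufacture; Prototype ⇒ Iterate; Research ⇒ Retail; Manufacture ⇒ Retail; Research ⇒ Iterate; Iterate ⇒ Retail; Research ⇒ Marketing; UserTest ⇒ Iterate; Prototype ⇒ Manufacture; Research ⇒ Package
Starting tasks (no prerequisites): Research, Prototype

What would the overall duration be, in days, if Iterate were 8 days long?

The binding path is Prototype→UserTest→Manufacture→Retail = 2+8+8+1 = 19; finish at 19 days.
Iterate is off the critical path — its longest chain is 16 days, giving 3 of slack.
New critical path: Prototype→UserTest→Iterate→Retail = 2+8+8+1 = 19 ⇒ 19 days.

19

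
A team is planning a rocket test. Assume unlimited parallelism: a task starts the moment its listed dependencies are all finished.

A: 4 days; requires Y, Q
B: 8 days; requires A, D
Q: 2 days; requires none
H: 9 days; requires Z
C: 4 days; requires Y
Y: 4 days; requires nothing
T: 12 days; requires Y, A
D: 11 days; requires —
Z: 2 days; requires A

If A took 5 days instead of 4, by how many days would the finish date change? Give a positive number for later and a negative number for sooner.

1

Critical path before the change: Y→A→T = 4+4+12 = 20 giving 20 days.
Since A is critical, the +1 change carries straight to that chain (now 21 days).
That remains the longest chain; total 21 days.
Change in finish: 21 − 20 = +1 days.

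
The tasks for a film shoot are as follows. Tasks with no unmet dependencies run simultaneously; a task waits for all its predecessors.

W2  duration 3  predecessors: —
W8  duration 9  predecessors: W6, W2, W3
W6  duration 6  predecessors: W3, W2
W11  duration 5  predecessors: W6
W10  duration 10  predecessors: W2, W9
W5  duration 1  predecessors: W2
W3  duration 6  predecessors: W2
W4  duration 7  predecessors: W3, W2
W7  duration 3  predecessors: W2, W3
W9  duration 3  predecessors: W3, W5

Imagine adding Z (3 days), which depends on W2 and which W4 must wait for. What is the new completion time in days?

24

Originally the film shoot takes 24 days.
With Z inserted, W4 now waits for max(W3, W2, Z).
New critical path: W2→W3→W6→W8 = 3+6+6+9 = 24 ⇒ 24 days.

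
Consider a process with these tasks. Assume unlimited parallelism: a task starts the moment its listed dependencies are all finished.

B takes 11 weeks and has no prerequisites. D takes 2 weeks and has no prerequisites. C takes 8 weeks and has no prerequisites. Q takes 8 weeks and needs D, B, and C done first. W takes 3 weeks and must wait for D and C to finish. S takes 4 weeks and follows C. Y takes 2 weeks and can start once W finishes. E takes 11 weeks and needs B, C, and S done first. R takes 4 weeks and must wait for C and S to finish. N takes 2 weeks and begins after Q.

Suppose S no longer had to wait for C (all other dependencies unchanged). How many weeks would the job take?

22

Original critical path: C→S→E = 8+4+11 = 23 ⇒ 23 weeks.
Without C→S, S's earliest start moves from 8 to 0.
After: B→E = 11+11 = 22 → 22 weeks.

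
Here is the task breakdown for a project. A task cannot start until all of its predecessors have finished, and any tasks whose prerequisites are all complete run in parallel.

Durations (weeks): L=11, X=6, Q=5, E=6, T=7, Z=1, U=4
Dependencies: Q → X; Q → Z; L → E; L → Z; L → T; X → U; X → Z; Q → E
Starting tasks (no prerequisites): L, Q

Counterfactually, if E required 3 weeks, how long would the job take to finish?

18

The binding path is L→T = 11+7 = 18; finish at 18 weeks.
E has 1 week of float (longest path through it is 17).
The critical path is still L→T; finish is now 18 weeks.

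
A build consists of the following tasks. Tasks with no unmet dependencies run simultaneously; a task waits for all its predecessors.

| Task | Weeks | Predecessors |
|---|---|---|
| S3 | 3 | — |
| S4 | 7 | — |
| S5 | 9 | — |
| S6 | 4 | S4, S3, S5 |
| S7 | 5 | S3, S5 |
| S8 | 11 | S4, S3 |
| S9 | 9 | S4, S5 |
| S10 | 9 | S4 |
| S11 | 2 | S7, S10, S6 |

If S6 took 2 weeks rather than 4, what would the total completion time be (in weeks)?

18

Actual critical path: S4→S8 = 7+11 = 18 ⇒ 18 weeks.
The longest path through S6 is only 15 weeks, so S6 has float 3.
No other chain overtakes it, so the finish is 18 weeks.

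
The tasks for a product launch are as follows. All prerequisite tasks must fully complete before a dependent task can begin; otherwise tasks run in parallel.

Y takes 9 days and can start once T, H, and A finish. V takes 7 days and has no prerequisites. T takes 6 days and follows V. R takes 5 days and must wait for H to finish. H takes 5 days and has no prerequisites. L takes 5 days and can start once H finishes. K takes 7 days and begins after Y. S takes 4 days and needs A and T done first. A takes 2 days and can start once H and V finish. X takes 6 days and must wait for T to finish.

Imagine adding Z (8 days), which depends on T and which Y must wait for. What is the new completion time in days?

Originally the schedule takes 29 days.
With Z inserted, Y now waits for max(T, H, A, Z).
New critical path: V→T→Z→Y→K = 7+6+8+9+7 = 37 ⇒ 37 days.

37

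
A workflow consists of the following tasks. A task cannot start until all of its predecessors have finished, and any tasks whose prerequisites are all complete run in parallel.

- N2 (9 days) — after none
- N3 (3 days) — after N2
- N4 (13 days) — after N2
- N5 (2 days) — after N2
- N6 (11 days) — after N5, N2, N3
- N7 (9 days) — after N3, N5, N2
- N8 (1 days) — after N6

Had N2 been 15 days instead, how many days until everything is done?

30

Actual critical path: N2→N3→N6→N8 = 9+3+11+1 = 24 ⇒ 24 days.
Since N2 is critical, the +6 change carries straight to that chain (now 30 days).
The critical path is still N2→N3→N6→N8; finish is now 30 days.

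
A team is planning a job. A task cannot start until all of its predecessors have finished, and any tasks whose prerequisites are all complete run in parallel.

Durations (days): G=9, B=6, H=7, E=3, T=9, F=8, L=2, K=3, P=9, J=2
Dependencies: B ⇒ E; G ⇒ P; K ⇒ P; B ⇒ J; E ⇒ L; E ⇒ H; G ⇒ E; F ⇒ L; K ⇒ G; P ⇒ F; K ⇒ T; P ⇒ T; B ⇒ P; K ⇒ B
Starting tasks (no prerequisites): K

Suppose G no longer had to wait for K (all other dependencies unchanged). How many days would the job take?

28

Before: longest chain K→G→P→F→L = 3+9+9+8+2 = 31, finish 31.
Without K→G, G's earliest start moves from 3 to 0.
After: K→B→P→F→L = 3+6+9+8+2 = 28 → 28 days.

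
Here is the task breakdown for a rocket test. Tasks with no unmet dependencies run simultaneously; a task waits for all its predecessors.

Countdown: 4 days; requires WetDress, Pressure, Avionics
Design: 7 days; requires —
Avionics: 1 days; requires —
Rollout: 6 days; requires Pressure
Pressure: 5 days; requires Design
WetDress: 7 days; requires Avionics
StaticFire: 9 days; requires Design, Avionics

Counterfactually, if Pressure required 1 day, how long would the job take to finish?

16

Baseline: Design→Pressure→Rollout = 7+5+6 = 18 → 18 days.
Since Pressure is critical, the -4 change carries straight to that chain (now 14 days).
Now Design→StaticFire = 7+9 = 16 is longest, so the finish becomes 16 days.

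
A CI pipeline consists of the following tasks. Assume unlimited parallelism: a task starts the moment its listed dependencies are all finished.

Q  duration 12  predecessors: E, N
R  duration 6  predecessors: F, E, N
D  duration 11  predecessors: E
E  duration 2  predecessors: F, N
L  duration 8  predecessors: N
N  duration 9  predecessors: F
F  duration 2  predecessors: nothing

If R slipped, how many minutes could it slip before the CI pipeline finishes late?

The longest chain is F→N→E→Q = 2+9+2+12 = 25; overall finish 25 minutes.
The longest chain containing R totals 19 minutes.
So R can slip 25 − 19 = 6 minutes.

6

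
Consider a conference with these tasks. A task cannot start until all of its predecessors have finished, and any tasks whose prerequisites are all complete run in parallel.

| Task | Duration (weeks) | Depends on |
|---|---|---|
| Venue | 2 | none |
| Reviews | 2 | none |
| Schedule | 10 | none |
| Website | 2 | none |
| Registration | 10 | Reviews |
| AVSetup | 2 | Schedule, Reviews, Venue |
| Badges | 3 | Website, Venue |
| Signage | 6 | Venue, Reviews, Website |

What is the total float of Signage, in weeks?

Reviews→Registration = 2+10 = 12 sets the makespan at 12 weeks.
Signage finishes as early as 8 and must finish by 12.
Float = 12 − 8 = 4.

4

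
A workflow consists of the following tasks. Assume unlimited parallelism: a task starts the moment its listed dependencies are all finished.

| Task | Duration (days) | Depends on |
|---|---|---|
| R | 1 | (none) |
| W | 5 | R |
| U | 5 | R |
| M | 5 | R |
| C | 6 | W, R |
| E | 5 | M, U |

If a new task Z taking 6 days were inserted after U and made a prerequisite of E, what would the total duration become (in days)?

Originally the schedule takes 12 days.
With Z inserted, E now waits for max(M, U, Z).
New critical path: R→U→Z→E = 1+5+6+5 = 17 ⇒ 17 days.

17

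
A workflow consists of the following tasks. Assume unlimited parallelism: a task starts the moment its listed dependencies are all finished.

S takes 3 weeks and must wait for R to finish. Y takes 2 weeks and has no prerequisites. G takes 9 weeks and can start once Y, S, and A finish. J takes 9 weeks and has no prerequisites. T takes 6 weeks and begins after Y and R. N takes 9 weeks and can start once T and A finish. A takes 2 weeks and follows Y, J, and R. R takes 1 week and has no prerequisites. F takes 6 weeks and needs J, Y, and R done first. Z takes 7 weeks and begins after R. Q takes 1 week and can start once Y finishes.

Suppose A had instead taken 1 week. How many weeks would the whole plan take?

19

As given, the longest chain is J→A→G = 9+2+9 = 20, so the finish is 20 weeks.
Since A is critical, the -1 change carries straight to that chain (now 19 weeks).
No other chain overtakes it, so the finish is 19 weeks.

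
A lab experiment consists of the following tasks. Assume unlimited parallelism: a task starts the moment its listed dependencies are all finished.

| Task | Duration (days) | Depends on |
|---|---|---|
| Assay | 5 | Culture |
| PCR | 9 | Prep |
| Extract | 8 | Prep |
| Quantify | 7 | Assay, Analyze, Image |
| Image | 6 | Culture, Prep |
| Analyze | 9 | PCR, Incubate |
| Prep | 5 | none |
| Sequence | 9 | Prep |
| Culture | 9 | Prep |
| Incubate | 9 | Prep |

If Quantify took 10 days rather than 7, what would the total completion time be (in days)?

As given, the longest chain is Prep→Incubate→Analyze→Quantify = 5+9+9+7 = 30, so the finish is 30 days.
Quantify lies on that path, so at 10 days the path becomes 33 days.
No other chain overtakes it, so the finish is 33 days.

33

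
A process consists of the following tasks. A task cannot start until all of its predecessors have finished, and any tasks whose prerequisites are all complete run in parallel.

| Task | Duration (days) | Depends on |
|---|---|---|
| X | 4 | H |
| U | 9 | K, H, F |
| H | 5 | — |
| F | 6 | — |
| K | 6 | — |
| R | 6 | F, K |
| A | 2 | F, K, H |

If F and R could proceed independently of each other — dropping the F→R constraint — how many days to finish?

Before: longest chain K→U = 6+9 = 15, finish 15.
Dropping F→R doesn't change R's earliest start (6); another predecessor still binds.
The longest chain is now K→U = 6+9 = 15, so the process takes 15 days.

15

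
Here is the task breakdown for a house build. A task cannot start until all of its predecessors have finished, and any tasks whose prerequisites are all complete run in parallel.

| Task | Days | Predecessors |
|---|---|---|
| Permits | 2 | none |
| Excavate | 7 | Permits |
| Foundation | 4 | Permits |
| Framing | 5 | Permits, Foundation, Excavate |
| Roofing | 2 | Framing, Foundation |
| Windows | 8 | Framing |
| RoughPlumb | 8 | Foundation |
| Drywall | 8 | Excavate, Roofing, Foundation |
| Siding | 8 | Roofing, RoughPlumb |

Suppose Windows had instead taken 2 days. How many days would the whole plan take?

24

Baseline: Permits→Excavate→Framing→Roofing→Drywall = 2+7+5+2+8 = 24 → 24 days.
Windows has 2 days of float (longest path through it is 22).
No other chain overtakes it, so the finish is 24 days.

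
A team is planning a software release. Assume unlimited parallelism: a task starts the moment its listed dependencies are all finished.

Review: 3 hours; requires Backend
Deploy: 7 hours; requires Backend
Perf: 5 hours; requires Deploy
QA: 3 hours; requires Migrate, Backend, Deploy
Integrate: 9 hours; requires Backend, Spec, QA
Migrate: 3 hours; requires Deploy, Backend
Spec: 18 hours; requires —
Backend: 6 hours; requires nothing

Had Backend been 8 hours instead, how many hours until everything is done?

Critical path before the change: Backend→Deploy→Migrate→QA→Integrate = 6+7+3+3+9 = 28 giving 28 hours.
Backend is on the critical path; changing it to 8 makes that path 30 hours.
That remains the longest chain; total 30 hours.

30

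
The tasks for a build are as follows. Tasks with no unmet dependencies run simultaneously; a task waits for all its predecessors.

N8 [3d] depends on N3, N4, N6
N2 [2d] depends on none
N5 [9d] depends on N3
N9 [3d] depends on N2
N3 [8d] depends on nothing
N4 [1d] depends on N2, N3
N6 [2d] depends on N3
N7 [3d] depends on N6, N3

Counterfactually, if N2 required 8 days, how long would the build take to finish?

Actual critical path: N3→N5 = 8+9 = 17 ⇒ 17 days.
The longest path through N2 is only 6 days, so N2 has float 11.
No other chain overtakes it, so the finish is 17 days.

17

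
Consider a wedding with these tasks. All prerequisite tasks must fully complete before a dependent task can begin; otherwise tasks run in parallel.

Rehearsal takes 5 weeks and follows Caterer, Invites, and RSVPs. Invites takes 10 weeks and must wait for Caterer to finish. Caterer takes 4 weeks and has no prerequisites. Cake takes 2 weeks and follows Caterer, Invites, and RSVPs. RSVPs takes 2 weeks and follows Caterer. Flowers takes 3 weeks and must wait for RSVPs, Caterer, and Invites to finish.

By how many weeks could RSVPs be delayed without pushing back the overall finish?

8

Critical path: Caterer→Invites→Rehearsal = 4+10+5 = 19, so the finish is 19 weeks.
RSVPs finishes as early as 6 and must finish by 14.
Float = 19 − 11 = 8.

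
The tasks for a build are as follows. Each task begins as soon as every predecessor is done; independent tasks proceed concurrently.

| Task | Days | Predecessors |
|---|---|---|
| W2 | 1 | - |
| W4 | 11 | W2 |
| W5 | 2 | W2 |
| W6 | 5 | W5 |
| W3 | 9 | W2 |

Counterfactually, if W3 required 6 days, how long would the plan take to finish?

12

The binding path is W2→W4 = 1+11 = 12; finish at 12 days.
W3 has 2 days of float (longest path through it is 10).
The critical path is still W2→W4; finish is now 12 days.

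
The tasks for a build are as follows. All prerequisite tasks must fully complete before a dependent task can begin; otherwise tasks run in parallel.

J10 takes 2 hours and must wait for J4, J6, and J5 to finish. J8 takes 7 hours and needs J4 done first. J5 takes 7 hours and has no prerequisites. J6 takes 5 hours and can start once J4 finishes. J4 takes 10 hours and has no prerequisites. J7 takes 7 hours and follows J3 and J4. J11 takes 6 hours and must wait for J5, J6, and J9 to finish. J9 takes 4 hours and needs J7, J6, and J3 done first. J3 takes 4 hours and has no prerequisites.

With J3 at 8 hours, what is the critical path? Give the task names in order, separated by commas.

Critical path before the change: J4→J7→J9→J11 = 10+7+4+6 = 27 giving 27 hours.
J3 has 6 hours of float (longest path through it is 21).
That remains the longest chain; total 27 hours.

J4, J7, J9, J11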